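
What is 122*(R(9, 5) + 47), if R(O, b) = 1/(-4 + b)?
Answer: 5856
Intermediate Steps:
122*(R(9, 5) + 47) = 122*(1/(-4 + 5) + 47) = 122*(1/1 + 47) = 122*(1 + 47) = 122*48 = 5856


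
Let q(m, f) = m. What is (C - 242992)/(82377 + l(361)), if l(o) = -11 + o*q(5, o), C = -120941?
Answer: -121311/28057 ≈ -4.3237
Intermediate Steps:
l(o) = -11 + 5*o (l(o) = -11 + o*5 = -11 + 5*o)
(C - 242992)/(82377 + l(361)) = (-120941 - 242992)/(82377 + (-11 + 5*361)) = -363933/(82377 + (-11 + 1805)) = -363933/(82377 + 1794) = -363933/84171 = -363933*1/84171 = -121311/28057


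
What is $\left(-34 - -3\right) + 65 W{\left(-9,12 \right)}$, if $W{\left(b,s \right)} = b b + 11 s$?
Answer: $13814$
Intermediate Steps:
$W{\left(b,s \right)} = b^{2} + 11 s$
$\left(-34 - -3\right) + 65 W{\left(-9,12 \right)} = \left(-34 - -3\right) + 65 \left(\left(-9\right)^{2} + 11 \cdot 12\right) = \left(-34 + 3\right) + 65 \left(81 + 132\right) = -31 + 65 \cdot 213 = -31 + 13845 = 13814$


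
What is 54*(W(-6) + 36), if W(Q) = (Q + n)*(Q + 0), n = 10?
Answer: 648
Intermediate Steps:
W(Q) = Q*(10 + Q) (W(Q) = (Q + 10)*(Q + 0) = (10 + Q)*Q = Q*(10 + Q))
54*(W(-6) + 36) = 54*(-6*(10 - 6) + 36) = 54*(-6*4 + 36) = 54*(-24 + 36) = 54*12 = 648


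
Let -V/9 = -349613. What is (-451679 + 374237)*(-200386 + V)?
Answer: -228154276902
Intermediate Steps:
V = 3146517 (V = -9*(-349613) = 3146517)
(-451679 + 374237)*(-200386 + V) = (-451679 + 374237)*(-200386 + 3146517) = -77442*2946131 = -228154276902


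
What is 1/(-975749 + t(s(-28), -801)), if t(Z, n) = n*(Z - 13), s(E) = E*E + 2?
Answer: -1/1594922 ≈ -6.2699e-7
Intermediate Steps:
s(E) = 2 + E**2 (s(E) = E**2 + 2 = 2 + E**2)
t(Z, n) = n*(-13 + Z)
1/(-975749 + t(s(-28), -801)) = 1/(-975749 - 801*(-13 + (2 + (-28)**2))) = 1/(-975749 - 801*(-13 + (2 + 784))) = 1/(-975749 - 801*(-13 + 786)) = 1/(-975749 - 801*773) = 1/(-975749 - 619173) = 1/(-1594922) = -1/1594922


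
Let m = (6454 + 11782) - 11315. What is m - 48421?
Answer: -41500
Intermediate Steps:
m = 6921 (m = 18236 - 11315 = 6921)
m - 48421 = 6921 - 48421 = -41500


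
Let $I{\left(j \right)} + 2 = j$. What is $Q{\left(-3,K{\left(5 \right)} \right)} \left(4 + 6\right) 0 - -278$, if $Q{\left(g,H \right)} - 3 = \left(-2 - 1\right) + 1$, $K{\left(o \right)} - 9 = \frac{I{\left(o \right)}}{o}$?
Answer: $278$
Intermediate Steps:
$I{\left(j \right)} = -2 + j$
$K{\left(o \right)} = 9 + \frac{-2 + o}{o}$
$Q{\left(g,H \right)} = 1$ ($Q{\left(g,H \right)} = 3 + \left(\left(-2 - 1\right) + 1\right) = 3 + \left(-3 + 1\right) = 3 - 2 = 1$)
$Q{\left(-3,K{\left(5 \right)} \right)} \left(4 + 6\right) 0 - -278 = 1 \left(4 + 6\right) 0 - -278 = 1 \cdot 10 \cdot 0 + 278 = 10 \cdot 0 + 278 = 0 + 278 = 278$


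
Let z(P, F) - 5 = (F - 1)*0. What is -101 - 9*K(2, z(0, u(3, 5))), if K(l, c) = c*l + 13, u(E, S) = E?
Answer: -308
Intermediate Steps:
z(P, F) = 5 (z(P, F) = 5 + (F - 1)*0 = 5 + (-1 + F)*0 = 5 + 0 = 5)
K(l, c) = 13 + c*l
-101 - 9*K(2, z(0, u(3, 5))) = -101 - 9*(13 + 5*2) = -101 - 9*(13 + 10) = -101 - 9*23 = -101 - 207 = -308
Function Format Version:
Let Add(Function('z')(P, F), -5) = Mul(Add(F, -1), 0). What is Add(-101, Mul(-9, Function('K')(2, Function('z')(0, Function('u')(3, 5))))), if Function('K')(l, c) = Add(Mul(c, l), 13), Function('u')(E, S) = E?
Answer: -308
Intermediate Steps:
Function('z')(P, F) = 5 (Function('z')(P, F) = Add(5, Mul(Add(F, -1), 0)) = Add(5, Mul(Add(-1, F), 0)) = Add(5, 0) = 5)
Function('K')(l, c) = Add(13, Mul(c, l))
Add(-101, Mul(-9, Function('K')(2, Function('z')(0, Function('u')(3, 5))))) = Add(-101, Mul(-9, Add(13, Mul(5, 2)))) = Add(-101, Mul(-9, Add(13, 10))) = Add(-101, Mul(-9, 23)) = Add(-101, -207) = -308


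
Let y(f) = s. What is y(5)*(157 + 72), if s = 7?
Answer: 1603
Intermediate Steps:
y(f) = 7
y(5)*(157 + 72) = 7*(157 + 72) = 7*229 = 1603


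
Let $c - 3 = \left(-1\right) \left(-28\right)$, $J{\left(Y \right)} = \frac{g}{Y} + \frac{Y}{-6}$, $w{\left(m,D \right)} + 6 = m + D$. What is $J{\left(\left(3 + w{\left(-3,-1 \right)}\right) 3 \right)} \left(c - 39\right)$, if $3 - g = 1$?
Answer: $- \frac{572}{21} \approx -27.238$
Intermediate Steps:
$w{\left(m,D \right)} = -6 + D + m$ ($w{\left(m,D \right)} = -6 + \left(m + D\right) = -6 + \left(D + m\right) = -6 + D + m$)
$g = 2$ ($g = 3 - 1 = 2$)
$J{\left(Y \right)} = \frac{2}{Y} - \frac{Y}{6}$ ($J{\left(Y \right)} = \frac{2}{Y} + \frac{Y}{-6} = \frac{2}{Y} + Y \left(- \frac{1}{6}\right) = \frac{2}{Y} - \frac{Y}{6}$)
$c = 31$ ($c = 3 - -28 = 3 + 28 = 31$)
$J{\left(\left(3 + w{\left(-3,-1 \right)}\right) 3 \right)} \left(c - 39\right) = \left(\frac{2}{\left(3 - 10\right) 3} - \frac{\left(3 - 10\right) 3}{6}\right) \left(31 - 39\right) = \left(\frac{2}{\left(-7\right) 3} - \frac{\left(-7\right) 3}{6}\right) \left(-8\right) = \left(\frac{2}{-21} - - \frac{7}{2}\right) \left(-8\right) = \left(2 \left(- \frac{1}{21}\right) + \frac{7}{2}\right) \left(-8\right) = \left(- \frac{2}{21} + \frac{7}{2}\right) \left(-8\right) = \frac{143}{42} \left(-8\right) = - \frac{572}{21}$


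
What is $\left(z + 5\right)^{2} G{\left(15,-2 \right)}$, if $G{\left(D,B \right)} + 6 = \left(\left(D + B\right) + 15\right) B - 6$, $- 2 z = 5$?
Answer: $-425$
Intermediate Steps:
$z = - \frac{5}{2}$ ($z = \left(- \frac{1}{2}\right) 5 = - \frac{5}{2} \approx -2.5$)
$G{\left(D,B \right)} = -12 + B \left(15 + B + D\right)$ ($G{\left(D,B \right)} = -6 + \left(\left(\left(D + B\right) + 15\right) B - 6\right) = -6 + \left(\left(\left(B + D\right) + 15\right) B - 6\right) = -6 + \left(\left(15 + B + D\right) B - 6\right) = -6 + \left(B \left(15 + B + D\right) - 6\right) = -6 + \left(-6 + B \left(15 + B + D\right)\right) = -12 + B \left(15 + B + D\right)$)
$\left(z + 5\right)^{2} G{\left(15,-2 \right)} = \left(- \frac{5}{2} + 5\right)^{2} \left(-12 + \left(-2\right)^{2} + 15 \left(-2\right) - 30\right) = \left(\frac{5}{2}\right)^{2} \left(-12 + 4 - 30 - 30\right) = \frac{25}{4} \left(-68\right) = -425$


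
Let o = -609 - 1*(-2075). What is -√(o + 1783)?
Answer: -57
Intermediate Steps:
o = 1466 (o = -609 + 2075 = 1466)
-√(o + 1783) = -√(1466 + 1783) = -√3249 = -1*57 = -57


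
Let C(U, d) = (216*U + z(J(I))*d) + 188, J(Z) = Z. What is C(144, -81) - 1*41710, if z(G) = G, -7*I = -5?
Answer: -73331/7 ≈ -10476.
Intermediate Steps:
I = 5/7 (I = -⅐*(-5) = 5/7 ≈ 0.71429)
C(U, d) = 188 + 216*U + 5*d/7 (C(U, d) = (216*U + 5*d/7) + 188 = 188 + 216*U + 5*d/7)
C(144, -81) - 1*41710 = (188 + 216*144 + (5/7)*(-81)) - 1*41710 = (188 + 31104 - 405/7) - 41710 = 218639/7 - 41710 = -73331/7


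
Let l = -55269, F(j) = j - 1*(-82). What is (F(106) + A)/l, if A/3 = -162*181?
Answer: 87778/55269 ≈ 1.5882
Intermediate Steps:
F(j) = 82 + j (F(j) = j + 82 = 82 + j)
A = -87966 (A = 3*(-162*181) = 3*(-29322) = -87966)
(F(106) + A)/l = ((82 + 106) - 87966)/(-55269) = (188 - 87966)*(-1/55269) = -87778*(-1/55269) = 87778/55269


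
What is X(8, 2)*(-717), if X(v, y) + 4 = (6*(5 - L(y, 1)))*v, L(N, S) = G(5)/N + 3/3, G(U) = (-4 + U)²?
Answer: -117588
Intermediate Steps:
L(N, S) = 1 + 1/N (L(N, S) = (-4 + 5)²/N + 3/3 = 1²/N + 3*(⅓) = 1/N + 1 = 1 + 1/N)
X(v, y) = -4 + v*(30 - 6*(1 + y)/y) (X(v, y) = -4 + (6*(5 - (1 + y)/y))*v = -4 + (30 - 6*(1 + y)/y)*v = -4 + v*(30 - 6*(1 + y)/y))
X(8, 2)*(-717) = (-4 + 24*8 - 6*8/2)*(-717) = (-4 + 192 - 6*8*½)*(-717) = (-4 + 192 - 24)*(-717) = 164*(-717) = -117588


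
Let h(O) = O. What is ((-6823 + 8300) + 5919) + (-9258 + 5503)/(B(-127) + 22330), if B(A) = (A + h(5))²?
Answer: 275230989/37214 ≈ 7395.9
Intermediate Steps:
B(A) = (5 + A)² (B(A) = (A + 5)² = (5 + A)²)
((-6823 + 8300) + 5919) + (-9258 + 5503)/(B(-127) + 22330) = ((-6823 + 8300) + 5919) + (-9258 + 5503)/((5 - 127)² + 22330) = (1477 + 5919) - 3755/((-122)² + 22330) = 7396 - 3755/(14884 + 22330) = 7396 - 3755/37214 = 275230989/37214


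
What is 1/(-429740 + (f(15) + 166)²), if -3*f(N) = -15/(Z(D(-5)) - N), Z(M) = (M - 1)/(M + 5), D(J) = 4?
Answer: -1936/778847119 ≈ -2.4857e-6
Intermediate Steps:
Z(M) = (-1 + M)/(5 + M)
f(N) = 5/(⅓ - N) (f(N) = -(-5)/((-1 + 4)/(5 + 4) - N) = -(-5)/(3/9 - N) = -(-5)/((⅑)*3 - N) = -(-5)/(⅓ - N) = 5/(⅓ - N))
1/(-429740 + (f(15) + 166)²) = 1/(-429740 + (-15/(-1 + 3*15) + 166)²) = 1/(-429740 + (-15/(-1 + 45) + 166)²) = 1/(-429740 + (-15/44 + 166)²) = 1/(-429740 + (7289/44)²) = 1/(-429740 + 53129521/1936) = 1/(-778847119/1936) = -1936/778847119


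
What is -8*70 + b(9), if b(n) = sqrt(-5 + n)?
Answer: -558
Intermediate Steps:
-8*70 + b(9) = -8*70 + sqrt(-5 + 9) = -560 + sqrt(4) = -560 + 2 = -558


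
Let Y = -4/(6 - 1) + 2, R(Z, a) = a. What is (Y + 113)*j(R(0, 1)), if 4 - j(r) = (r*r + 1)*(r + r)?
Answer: 0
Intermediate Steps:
j(r) = 4 - 2*r*(1 + r²) (j(r) = 4 - (r*r + 1)*(r + r) = 4 - (r² + 1)*2*r = 4 - (1 + r²)*2*r = 4 - 2*r*(1 + r²))
Y = 6/5 (Y = -4/5 + 2 = -4*⅕ + 2 = -⅘ + 2 = 6/5 ≈ 1.2000)
(Y + 113)*j(R(0, 1)) = (6/5 + 113)*(4 - 2*1 - 2*1³) = 571*(4 - 2 - 2*1)/5 = 571*(4 - 2 - 2)/5 = (571/5)*0 = 0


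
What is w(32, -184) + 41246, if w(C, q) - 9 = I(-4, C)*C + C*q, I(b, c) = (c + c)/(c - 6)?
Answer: 460795/13 ≈ 35446.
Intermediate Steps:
I(b, c) = 2*c/(-6 + c) (I(b, c) = (2*c)/(-6 + c) = 2*c/(-6 + c))
w(C, q) = 9 + C*q + 2*C²/(-6 + C) (w(C, q) = 9 + ((2*C/(-6 + C))*C + C*q) = 9 + (2*C²/(-6 + C) + C*q) = 9 + (C*q + 2*C²/(-6 + C)) = 9 + C*q + 2*C²/(-6 + C))
w(32, -184) + 41246 = (2*32² + (-6 + 32)*(9 + 32*(-184)))/(-6 + 32) + 41246 = (2*1024 + 26*(9 - 5888))/26 + 41246 = (2048 + 26*(-5879))/26 + 41246 = (2048 - 152854)/26 + 41246 = (1/26)*(-150806) + 41246 = -75403/13 + 41246 = 460795/13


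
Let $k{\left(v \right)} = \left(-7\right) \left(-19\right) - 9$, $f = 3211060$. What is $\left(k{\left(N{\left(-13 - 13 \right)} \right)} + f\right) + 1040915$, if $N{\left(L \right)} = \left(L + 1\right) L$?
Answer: $4252099$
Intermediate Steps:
$N{\left(L \right)} = L \left(1 + L\right)$ ($N{\left(L \right)} = \left(1 + L\right) L = L \left(1 + L\right)$)
$k{\left(v \right)} = 124$ ($k{\left(v \right)} = 133 - 9 = 124$)
$\left(k{\left(N{\left(-13 - 13 \right)} \right)} + f\right) + 1040915 = \left(124 + 3211060\right) + 1040915 = 3211184 + 1040915 = 4252099$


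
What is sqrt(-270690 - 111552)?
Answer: I*sqrt(382242) ≈ 618.26*I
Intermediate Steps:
sqrt(-270690 - 111552) = sqrt(-382242) = I*sqrt(382242)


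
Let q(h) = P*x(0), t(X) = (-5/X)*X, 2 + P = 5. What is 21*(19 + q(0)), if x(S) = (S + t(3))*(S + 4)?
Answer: -861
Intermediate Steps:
P = 3 (P = -2 + 5 = 3)
t(X) = -5
x(S) = (-5 + S)*(4 + S) (x(S) = (S - 5)*(S + 4) = (-5 + S)*(4 + S))
q(h) = -60 (q(h) = 3*(-20 + 0**2 - 1*0) = 3*(-20 + 0 + 0) = 3*(-20) = -60)
21*(19 + q(0)) = 21*(19 - 60) = 21*(-41) = -861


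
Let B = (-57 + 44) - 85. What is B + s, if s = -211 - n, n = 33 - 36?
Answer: -306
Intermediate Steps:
n = -3
s = -208 (s = -211 - 1*(-3) = -211 + 3 = -208)
B = -98 (B = -13 - 85 = -98)
B + s = -98 - 208 = -306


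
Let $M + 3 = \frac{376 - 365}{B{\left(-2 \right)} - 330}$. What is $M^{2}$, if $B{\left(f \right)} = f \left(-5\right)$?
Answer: $\frac{942841}{102400} \approx 9.2074$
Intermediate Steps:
$B{\left(f \right)} = - 5 f$
$M = - \frac{971}{320}$ ($M = -3 + \frac{376 - 365}{\left(-5\right) \left(-2\right) - 330} = -3 + \frac{11}{10 - 330} = -3 + \frac{11}{-320} = -3 + 11 \left(- \frac{1}{320}\right) = -3 - \frac{11}{320} = - \frac{971}{320} \approx -3.0344$)
$M^{2} = \left(- \frac{971}{320}\right)^{2} = \frac{942841}{102400}$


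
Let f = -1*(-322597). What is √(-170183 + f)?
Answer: √152414 ≈ 390.40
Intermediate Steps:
f = 322597
√(-170183 + f) = √(-170183 + 322597) = √152414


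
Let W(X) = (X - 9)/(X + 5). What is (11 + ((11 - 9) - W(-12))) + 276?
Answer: 286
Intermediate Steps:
W(X) = (-9 + X)/(5 + X)
(11 + ((11 - 9) - W(-12))) + 276 = (11 + ((11 - 9) - (-9 - 12)/(5 - 12))) + 276 = (11 + (2 - (-21)/(-7))) + 276 = (11 + (2 - (-1)*(-21)/7)) + 276 = (11 + (2 - 1*3)) + 276 = (11 + (2 - 3)) + 276 = (11 - 1) + 276 = 10 + 276 = 286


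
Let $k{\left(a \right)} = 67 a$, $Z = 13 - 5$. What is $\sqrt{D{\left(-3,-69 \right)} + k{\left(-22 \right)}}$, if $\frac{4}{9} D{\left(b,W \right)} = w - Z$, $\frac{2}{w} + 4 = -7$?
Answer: $\frac{i \sqrt{722326}}{22} \approx 38.632 i$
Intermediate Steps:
$w = - \frac{2}{11}$ ($w = \frac{2}{-4 - 7} = \frac{2}{-11} = 2 \left(- \frac{1}{11}\right) = - \frac{2}{11} \approx -0.18182$)
$Z = 8$
$D{\left(b,W \right)} = - \frac{405}{22}$ ($D{\left(b,W \right)} = \frac{9 \left(- \frac{2}{11} - 8\right)}{4} = \frac{9}{4} \left(- \frac{90}{11}\right) = - \frac{405}{22}$)
$\sqrt{D{\left(-3,-69 \right)} + k{\left(-22 \right)}} = \sqrt{- \frac{405}{22} + 67 \left(-22\right)} = \sqrt{- \frac{405}{22} - 1474} = \sqrt{- \frac{32833}{22}} = \frac{i \sqrt{722326}}{22}$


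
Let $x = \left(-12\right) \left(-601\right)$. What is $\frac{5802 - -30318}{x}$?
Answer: $\frac{3010}{601} \approx 5.0083$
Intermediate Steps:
$x = 7212$
$\frac{5802 - -30318}{x} = \frac{5802 - -30318}{7212} = \left(5802 + 30318\right) \frac{1}{7212} = 36120 \cdot \frac{1}{7212} = \frac{3010}{601}$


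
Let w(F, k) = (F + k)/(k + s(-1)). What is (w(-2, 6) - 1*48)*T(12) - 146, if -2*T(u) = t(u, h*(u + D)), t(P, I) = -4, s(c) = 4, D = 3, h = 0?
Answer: -1206/5 ≈ -241.20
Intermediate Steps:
T(u) = 2 (T(u) = -1/2*(-4) = 2)
w(F, k) = (F + k)/(4 + k) (w(F, k) = (F + k)/(k + 4) = (F + k)/(4 + k))
(w(-2, 6) - 1*48)*T(12) - 146 = ((-2 + 6)/(4 + 6) - 1*48)*2 - 146 = (4/10 - 48)*2 - 146 = ((1/10)*4 - 48)*2 - 146 = (2/5 - 48)*2 - 146 = -238/5*2 - 146 = -476/5 - 146 = -1206/5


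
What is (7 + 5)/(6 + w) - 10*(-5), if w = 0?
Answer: 52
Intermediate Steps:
(7 + 5)/(6 + w) - 10*(-5) = (7 + 5)/(6 + 0) - 10*(-5) = 12/6 + 50 = 12*(⅙) + 50 = 2 + 50 = 52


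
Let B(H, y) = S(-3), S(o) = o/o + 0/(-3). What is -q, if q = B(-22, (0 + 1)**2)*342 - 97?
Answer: -245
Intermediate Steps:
S(o) = 1 (S(o) = 1 + 0*(-1/3) = 1 + 0 = 1)
B(H, y) = 1
q = 245 (q = 1*342 - 97 = 342 - 97 = 245)
-q = -1*245 = -245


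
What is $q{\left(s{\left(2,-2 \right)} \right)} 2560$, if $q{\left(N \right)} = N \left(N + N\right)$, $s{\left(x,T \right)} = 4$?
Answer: $81920$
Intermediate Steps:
$q{\left(N \right)} = 2 N^{2}$ ($q{\left(N \right)} = N 2 N = 2 N^{2}$)
$q{\left(s{\left(2,-2 \right)} \right)} 2560 = 2 \cdot 4^{2} \cdot 2560 = 2 \cdot 16 \cdot 2560 = 32 \cdot 2560 = 81920$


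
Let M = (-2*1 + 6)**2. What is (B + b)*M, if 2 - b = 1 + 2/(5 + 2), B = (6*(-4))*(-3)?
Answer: 8144/7 ≈ 1163.4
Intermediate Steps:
B = 72 (B = -24*(-3) = 72)
b = 5/7 (b = 2 - (1 + 2/(5 + 2)) = 2 - (1 + 2/7) = 2 - 1*9/7 = 2 - 9/7 = 5/7 ≈ 0.71429)
M = 16 (M = (-2 + 6)**2 = 4**2 = 16)
(B + b)*M = (72 + 5/7)*16 = (509/7)*16 = 8144/7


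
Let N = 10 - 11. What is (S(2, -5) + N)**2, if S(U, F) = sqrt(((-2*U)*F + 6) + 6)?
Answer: 33 - 8*sqrt(2) ≈ 21.686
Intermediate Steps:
S(U, F) = sqrt(12 - 2*F*U) (S(U, F) = sqrt((-2*F*U + 6) + 6) = sqrt((6 - 2*F*U) + 6) = sqrt(12 - 2*F*U))
N = -1
(S(2, -5) + N)**2 = (sqrt(12 - 2*(-5)*2) - 1)**2 = (sqrt(12 + 20) - 1)**2 = (sqrt(32) - 1)**2 = (4*sqrt(2) - 1)**2 = (-1 + 4*sqrt(2))**2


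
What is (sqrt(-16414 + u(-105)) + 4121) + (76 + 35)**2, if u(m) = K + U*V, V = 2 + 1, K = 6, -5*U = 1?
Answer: 16442 + I*sqrt(410215)/5 ≈ 16442.0 + 128.1*I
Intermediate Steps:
U = -1/5 (U = -1/5*1 = -1/5 ≈ -0.20000)
V = 3
u(m) = 27/5 (u(m) = 6 - 1/5*3 = 6 - 3/5 = 27/5)
(sqrt(-16414 + u(-105)) + 4121) + (76 + 35)**2 = (sqrt(-16414 + 27/5) + 4121) + (76 + 35)**2 = (sqrt(-82043/5) + 4121) + 111**2 = (I*sqrt(410215)/5 + 4121) + 12321 = (4121 + I*sqrt(410215)/5) + 12321 = 16442 + I*sqrt(410215)/5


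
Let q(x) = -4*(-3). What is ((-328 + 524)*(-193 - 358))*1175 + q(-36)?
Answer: -126895288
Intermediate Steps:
q(x) = 12
((-328 + 524)*(-193 - 358))*1175 + q(-36) = ((-328 + 524)*(-193 - 358))*1175 + 12 = (196*(-551))*1175 + 12 = -107996*1175 + 12 = -126895300 + 12 = -126895288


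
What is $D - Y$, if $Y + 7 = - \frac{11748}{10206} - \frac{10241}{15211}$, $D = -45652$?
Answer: $- \frac{168709637788}{3696273} \approx -45643.0$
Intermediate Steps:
$Y = - \frac{32617208}{3696273}$ ($Y = -7 - \left(\frac{1463}{2173} + \frac{1958}{1701}\right) = -7 - \frac{6743297}{3696273} = - \frac{32617208}{3696273} \approx -8.8244$)
$D - Y = -45652 - - \frac{32617208}{3696273} = -45652 + \frac{32617208}{3696273} = - \frac{168709637788}{3696273}$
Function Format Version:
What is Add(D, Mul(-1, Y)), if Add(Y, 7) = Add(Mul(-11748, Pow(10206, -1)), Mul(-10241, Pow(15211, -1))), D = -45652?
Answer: Rational(-168709637788, 3696273) ≈ -45643.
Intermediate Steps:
Y = Rational(-32617208, 3696273) (Y = Add(-7, Add(Mul(-11748, Pow(10206, -1)), Mul(-10241, Pow(15211, -1)))) = Add(-7, Add(Mul(-11748, Rational(1, 10206)), Mul(-10241, Rational(1, 15211)))) = Add(-7, Add(Rational(-1958, 1701), Rational(-1463, 2173))) = Add(-7, Rational(-6743297, 3696273)) = Rational(-32617208, 3696273) ≈ -8.8244)
Add(D, Mul(-1, Y)) = Add(-45652, Mul(-1, Rational(-32617208, 3696273))) = Add(-45652, Rational(32617208, 3696273)) = Rational(-168709637788, 3696273)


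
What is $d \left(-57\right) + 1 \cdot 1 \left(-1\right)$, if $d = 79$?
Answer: $-4504$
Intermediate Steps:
$d \left(-57\right) + 1 \cdot 1 \left(-1\right) = 79 \left(-57\right) + 1 \cdot 1 \left(-1\right) = -4503 + 1 \left(-1\right) = -4503 - 1 = -4504$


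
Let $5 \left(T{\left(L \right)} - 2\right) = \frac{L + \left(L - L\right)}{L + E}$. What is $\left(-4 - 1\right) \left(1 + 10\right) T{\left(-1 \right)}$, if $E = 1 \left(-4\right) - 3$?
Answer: $- \frac{891}{8} \approx -111.38$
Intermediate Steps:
$E = -7$ ($E = -4 - 3 = -7$)
$T{\left(L \right)} = 2 + \frac{L}{5 \left(-7 + L\right)}$ ($T{\left(L \right)} = 2 + \frac{\left(L + \left(L - L\right)\right) \frac{1}{L - 7}}{5} = 2 + \frac{\left(L + 0\right) \frac{1}{-7 + L}}{5} = 2 + \frac{L \frac{1}{-7 + L}}{5} = 2 + \frac{L}{5 \left(-7 + L\right)}$)
$\left(-4 - 1\right) \left(1 + 10\right) T{\left(-1 \right)} = \left(-4 - 1\right) \left(1 + 10\right) \frac{-70 + 11 \left(-1\right)}{5 \left(-7 - 1\right)} = \left(-5\right) 11 \frac{-70 - 11}{5 \left(-8\right)} = - 55 \cdot \frac{1}{5} \left(- \frac{1}{8}\right) \left(-81\right) = \left(-55\right) \frac{81}{40} = - \frac{891}{8}$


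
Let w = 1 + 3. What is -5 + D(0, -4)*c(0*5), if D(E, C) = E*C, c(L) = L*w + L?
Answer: -5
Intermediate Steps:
w = 4
c(L) = 5*L (c(L) = L*4 + L = 4*L + L = 5*L)
D(E, C) = C*E
-5 + D(0, -4)*c(0*5) = -5 + (-4*0)*(5*(0*5)) = -5 + 0*(5*0) = -5 + 0*0 = -5 + 0 = -5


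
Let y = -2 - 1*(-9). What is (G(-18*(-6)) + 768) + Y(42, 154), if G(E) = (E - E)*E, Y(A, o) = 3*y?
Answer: 789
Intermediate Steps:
y = 7 (y = -2 + 9 = 7)
Y(A, o) = 21 (Y(A, o) = 3*7 = 21)
G(E) = 0 (G(E) = 0*E = 0)
(G(-18*(-6)) + 768) + Y(42, 154) = (0 + 768) + 21 = 768 + 21 = 789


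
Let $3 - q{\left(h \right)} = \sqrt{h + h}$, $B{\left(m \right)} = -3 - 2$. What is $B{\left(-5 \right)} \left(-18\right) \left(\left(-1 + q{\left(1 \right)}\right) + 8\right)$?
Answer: $900 - 90 \sqrt{2} \approx 772.72$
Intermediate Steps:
$B{\left(m \right)} = -5$ ($B{\left(m \right)} = -3 - 2 = -5$)
$q{\left(h \right)} = 3 - \sqrt{2} \sqrt{h}$ ($q{\left(h \right)} = 3 - \sqrt{h + h} = 3 - \sqrt{2 h} = 3 - \sqrt{2} \sqrt{h}$)
$B{\left(-5 \right)} \left(-18\right) \left(\left(-1 + q{\left(1 \right)}\right) + 8\right) = \left(-5\right) \left(-18\right) \left(\left(-1 + \left(3 - \sqrt{2} \sqrt{1}\right)\right) + 8\right) = 90 \left(\left(-1 + \left(3 - \sqrt{2} \cdot 1\right)\right) + 8\right) = 90 \left(\left(-1 + \left(3 - \sqrt{2}\right)\right) + 8\right) = 90 \left(\left(2 - \sqrt{2}\right) + 8\right) = 90 \left(10 - \sqrt{2}\right) = 900 - 90 \sqrt{2}$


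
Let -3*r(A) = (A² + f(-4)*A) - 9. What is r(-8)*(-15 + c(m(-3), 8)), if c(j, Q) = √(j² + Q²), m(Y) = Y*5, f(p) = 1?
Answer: -94/3 ≈ -31.333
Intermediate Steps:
m(Y) = 5*Y
r(A) = 3 - A/3 - A²/3 (r(A) = -((A² + 1*A) - 9)/3 = -((A² + A) - 9)/3 = -((A + A²) - 9)/3 = -(-9 + A + A²)/3 = 3 - A/3 - A²/3)
c(j, Q) = √(Q² + j²)
r(-8)*(-15 + c(m(-3), 8)) = (3 - ⅓*(-8) - ⅓*(-8)²)*(-15 + √(8² + (5*(-3))²)) = (3 + 8/3 - ⅓*64)*(-15 + √(64 + (-15)²)) = (3 + 8/3 - 64/3)*(-15 + √(64 + 225)) = -47*(-15 + √289)/3 = -47*(-15 + 17)/3 = -47/3*2 = -94/3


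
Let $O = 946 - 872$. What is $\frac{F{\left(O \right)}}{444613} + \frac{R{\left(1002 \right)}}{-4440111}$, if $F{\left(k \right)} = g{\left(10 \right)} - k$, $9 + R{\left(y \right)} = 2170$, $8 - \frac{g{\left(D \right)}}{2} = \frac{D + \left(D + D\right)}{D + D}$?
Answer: $- \frac{94742728}{151856236311} \approx -0.0006239$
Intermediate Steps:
$O = 74$ ($O = 946 - 872 = 74$)
$g{\left(D \right)} = 13$ ($g{\left(D \right)} = 16 - 2 \frac{D + \left(D + D\right)}{D + D} = 16 - 2 \frac{D + 2 D}{2 D} = 16 - 2 \cdot 3 D \frac{1}{2 D} = 16 - 3 = 13$)
$R{\left(y \right)} = 2161$ ($R{\left(y \right)} = -9 + 2170 = 2161$)
$F{\left(k \right)} = 13 - k$
$\frac{F{\left(O \right)}}{444613} + \frac{R{\left(1002 \right)}}{-4440111} = \frac{13 - 74}{444613} + \frac{2161}{-4440111} = \left(13 - 74\right) \frac{1}{444613} + 2161 \left(- \frac{1}{4440111}\right) = \left(-61\right) \frac{1}{444613} - \frac{2161}{4440111} = - \frac{61}{444613} - \frac{2161}{4440111} = - \frac{94742728}{151856236311}$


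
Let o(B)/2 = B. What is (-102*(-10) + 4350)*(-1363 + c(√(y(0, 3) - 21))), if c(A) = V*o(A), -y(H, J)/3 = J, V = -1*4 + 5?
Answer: -7319310 + 10740*I*√30 ≈ -7.3193e+6 + 58825.0*I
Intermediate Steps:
o(B) = 2*B
V = 1 (V = -4 + 5 = 1)
y(H, J) = -3*J
c(A) = 2*A (c(A) = 1*(2*A) = 2*A)
(-102*(-10) + 4350)*(-1363 + c(√(y(0, 3) - 21))) = (-102*(-10) + 4350)*(-1363 + 2*√(-3*3 - 21)) = (1020 + 4350)*(-1363 + 2*√(-9 - 21)) = 5370*(-1363 + 2*√(-30)) = 5370*(-1363 + 2*(I*√30)) = 5370*(-1363 + 2*I*√30) = -7319310 + 10740*I*√30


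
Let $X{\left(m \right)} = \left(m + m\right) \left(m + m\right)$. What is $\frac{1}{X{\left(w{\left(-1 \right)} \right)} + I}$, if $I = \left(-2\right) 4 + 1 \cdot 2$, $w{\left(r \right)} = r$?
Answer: $- \frac{1}{2} \approx -0.5$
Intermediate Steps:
$X{\left(m \right)} = 4 m^{2}$ ($X{\left(m \right)} = 2 m 2 m = 4 m^{2}$)
$I = -6$ ($I = -8 + 2 = -6$)
$\frac{1}{X{\left(w{\left(-1 \right)} \right)} + I} = \frac{1}{4 \left(-1\right)^{2} - 6} = \frac{1}{4 \cdot 1 - 6} = \frac{1}{4 - 6} = \frac{1}{-2} = - \frac{1}{2}$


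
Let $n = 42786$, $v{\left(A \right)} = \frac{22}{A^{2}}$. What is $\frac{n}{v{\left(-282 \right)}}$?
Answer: $\frac{1701256932}{11} \approx 1.5466 \cdot 10^{8}$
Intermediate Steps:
$v{\left(A \right)} = \frac{22}{A^{2}}$
$\frac{n}{v{\left(-282 \right)}} = \frac{42786}{22 \cdot \frac{1}{79524}} = \frac{42786}{\frac{11}{39762}} = 42786 \cdot \frac{39762}{11} = \frac{1701256932}{11}$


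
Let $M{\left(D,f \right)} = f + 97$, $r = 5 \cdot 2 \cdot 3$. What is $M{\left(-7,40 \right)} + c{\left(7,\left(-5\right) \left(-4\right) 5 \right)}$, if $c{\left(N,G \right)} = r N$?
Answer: $347$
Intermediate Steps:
$r = 30$ ($r = 10 \cdot 3 = 30$)
$M{\left(D,f \right)} = 97 + f$
$c{\left(N,G \right)} = 30 N$
$M{\left(-7,40 \right)} + c{\left(7,\left(-5\right) \left(-4\right) 5 \right)} = \left(97 + 40\right) + 30 \cdot 7 = 137 + 210 = 347$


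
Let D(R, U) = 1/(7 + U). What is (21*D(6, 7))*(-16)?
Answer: -24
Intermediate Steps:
(21*D(6, 7))*(-16) = (21/(7 + 7))*(-16) = (21/14)*(-16) = (21*(1/14))*(-16) = (3/2)*(-16) = -24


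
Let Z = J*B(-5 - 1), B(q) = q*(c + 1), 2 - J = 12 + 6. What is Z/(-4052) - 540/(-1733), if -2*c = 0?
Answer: 505428/1755529 ≈ 0.28791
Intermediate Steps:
c = 0 (c = -½*0 = 0)
J = -16 (J = 2 - (12 + 6) = 2 - 1*18 = 2 - 18 = -16)
B(q) = q (B(q) = q*(0 + 1) = q*1 = q)
Z = 96 (Z = -16*(-5 - 1) = -16*(-6) = 96)
Z/(-4052) - 540/(-1733) = 96/(-4052) - 540/(-1733) = 96*(-1/4052) - 540*(-1/1733) = -24/1013 + 540/1733 = 505428/1755529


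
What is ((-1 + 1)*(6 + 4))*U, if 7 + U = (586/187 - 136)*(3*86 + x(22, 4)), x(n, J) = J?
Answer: 0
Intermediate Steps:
U = -6510961/187 (U = -7 + (586/187 - 136)*(3*86 + 4) = -7 + (586*(1/187) - 136)*(258 + 4) = -7 + (586/187 - 136)*262 = -7 - 24846/187*262 = -7 - 6509652/187 = -6510961/187 ≈ -34818.)
((-1 + 1)*(6 + 4))*U = ((-1 + 1)*(6 + 4))*(-6510961/187) = (0*10)*(-6510961/187) = 0*(-6510961/187) = 0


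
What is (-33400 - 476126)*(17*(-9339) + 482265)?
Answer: -164832680052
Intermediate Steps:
(-33400 - 476126)*(17*(-9339) + 482265) = -509526*(-158763 + 482265) = -509526*323502 = -164832680052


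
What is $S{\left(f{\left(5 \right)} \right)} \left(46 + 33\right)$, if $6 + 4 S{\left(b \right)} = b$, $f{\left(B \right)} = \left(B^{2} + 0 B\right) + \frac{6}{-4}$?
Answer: $\frac{2765}{8} \approx 345.63$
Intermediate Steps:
$f{\left(B \right)} = - \frac{3}{2} + B^{2}$ ($f{\left(B \right)} = \left(B^{2} + 0\right) + 6 \left(- \frac{1}{4}\right) = B^{2} - \frac{3}{2} = - \frac{3}{2} + B^{2}$)
$S{\left(b \right)} = - \frac{3}{2} + \frac{b}{4}$
$S{\left(f{\left(5 \right)} \right)} \left(46 + 33\right) = \left(- \frac{3}{2} + \frac{- \frac{3}{2} + 5^{2}}{4}\right) \left(46 + 33\right) = \left(- \frac{3}{2} + \frac{- \frac{3}{2} + 25}{4}\right) 79 = \left(- \frac{3}{2} + \frac{1}{4} \cdot \frac{47}{2}\right) 79 = \left(- \frac{3}{2} + \frac{47}{8}\right) 79 = \frac{35}{8} \cdot 79 = \frac{2765}{8}$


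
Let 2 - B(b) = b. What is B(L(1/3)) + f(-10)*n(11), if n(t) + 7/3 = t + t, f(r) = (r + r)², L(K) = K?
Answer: 23605/3 ≈ 7868.3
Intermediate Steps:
B(b) = 2 - b
f(r) = 4*r² (f(r) = (2*r)² = 4*r²)
n(t) = -7/3 + 2*t (n(t) = -7/3 + (t + t) = -7/3 + 2*t)
B(L(1/3)) + f(-10)*n(11) = (2 - 1/3) + (4*(-10)²)*(-7/3 + 2*11) = (2 - 1*⅓) + (4*100)*(-7/3 + 22) = (2 - ⅓) + 400*(59/3) = 5/3 + 23600/3 = 23605/3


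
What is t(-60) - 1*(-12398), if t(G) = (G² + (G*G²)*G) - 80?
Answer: 12975918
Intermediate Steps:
t(G) = -80 + G² + G⁴ (t(G) = (G² + G³*G) - 80 = (G² + G⁴) - 80 = -80 + G² + G⁴)
t(-60) - 1*(-12398) = (-80 + (-60)² + (-60)⁴) - 1*(-12398) = (-80 + 3600 + 12960000) + 12398 = 12963520 + 12398 = 12975918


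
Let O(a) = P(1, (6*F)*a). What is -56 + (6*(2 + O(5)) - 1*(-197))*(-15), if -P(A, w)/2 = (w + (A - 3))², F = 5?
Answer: 3939529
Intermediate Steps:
P(A, w) = -2*(-3 + A + w)² (P(A, w) = -2*(w + (A - 3))² = -2*(w + (-3 + A))² = -2*(-3 + A + w)²)
O(a) = -2*(-2 + 30*a)² (O(a) = -2*(-3 + 1 + (6*5)*a)² = -2*(-3 + 1 + 30*a)² = -2*(-2 + 30*a)²)
-56 + (6*(2 + O(5)) - 1*(-197))*(-15) = -56 + (6*(2 - 8*(-1 + 15*5)²) - 1*(-197))*(-15) = -56 + (6*(2 - 8*(-1 + 75)²) + 197)*(-15) = -56 + (6*(2 - 8*74²) + 197)*(-15) = -56 + (6*(2 - 8*5476) + 197)*(-15) = -56 + (6*(2 - 43808) + 197)*(-15) = -56 + (6*(-43806) + 197)*(-15) = -56 + (-262836 + 197)*(-15) = -56 - 262639*(-15) = -56 + 3939585 = 3939529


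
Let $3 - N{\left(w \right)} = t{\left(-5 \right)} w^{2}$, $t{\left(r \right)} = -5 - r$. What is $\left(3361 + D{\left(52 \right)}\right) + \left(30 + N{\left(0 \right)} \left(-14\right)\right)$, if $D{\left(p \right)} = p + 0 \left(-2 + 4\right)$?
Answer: $3401$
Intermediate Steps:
$D{\left(p \right)} = p$ ($D{\left(p \right)} = p + 0 \cdot 2 = p + 0 = p$)
$N{\left(w \right)} = 3$ ($N{\left(w \right)} = 3 - \left(-5 - -5\right) w^{2} = 3 - \left(-5 + 5\right) w^{2} = 3 - 0 w^{2} = 3 - 0 = 3 + 0 = 3$)
$\left(3361 + D{\left(52 \right)}\right) + \left(30 + N{\left(0 \right)} \left(-14\right)\right) = \left(3361 + 52\right) + \left(30 + 3 \left(-14\right)\right) = 3413 + \left(30 - 42\right) = 3413 - 12 = 3401$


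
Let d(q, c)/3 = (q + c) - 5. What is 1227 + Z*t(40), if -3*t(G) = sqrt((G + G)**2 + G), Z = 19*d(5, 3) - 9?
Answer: 1227 - 108*sqrt(1610) ≈ -3106.5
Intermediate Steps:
d(q, c) = -15 + 3*c + 3*q (d(q, c) = 3*((q + c) - 5) = 3*((c + q) - 5) = 3*(-5 + c + q) = -15 + 3*c + 3*q)
Z = 162 (Z = 19*(-15 + 3*3 + 3*5) - 9 = 19*(-15 + 9 + 15) - 9 = 19*9 - 9 = 171 - 9 = 162)
t(G) = -sqrt(G + 4*G**2)/3 (t(G) = -sqrt((G + G)**2 + G)/3 = -sqrt((2*G)**2 + G)/3 = -sqrt(4*G**2 + G)/3 = -sqrt(G + 4*G**2)/3)
1227 + Z*t(40) = 1227 + 162*(-2*sqrt(10)*sqrt(1 + 4*40)/3) = 1227 + 162*(-2*sqrt(10)*sqrt(1 + 160)/3) = 1227 + 162*(-2*sqrt(1610)/3) = 1227 - 108*sqrt(1610)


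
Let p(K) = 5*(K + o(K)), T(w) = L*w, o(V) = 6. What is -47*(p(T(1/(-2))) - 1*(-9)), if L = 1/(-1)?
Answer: -3901/2 ≈ -1950.5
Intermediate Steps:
L = -1
T(w) = -w
p(K) = 30 + 5*K (p(K) = 5*(K + 6) = 5*(6 + K) = 30 + 5*K)
-47*(p(T(1/(-2))) - 1*(-9)) = -47*((30 + 5*(-1/(-2))) - 1*(-9)) = -47*((30 + 5*(-1*(-½))) + 9) = -47*((30 + 5*(½)) + 9) = -47*((30 + 5/2) + 9) = -47*(65/2 + 9) = -47*83/2 = -3901/2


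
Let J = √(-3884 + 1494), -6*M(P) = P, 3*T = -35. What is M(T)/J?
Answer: -7*I*√2390/8604 ≈ -0.039774*I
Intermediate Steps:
T = -35/3 (T = (⅓)*(-35) = -35/3 ≈ -11.667)
M(P) = -P/6
J = I*√2390 (J = √(-2390) = I*√2390 ≈ 48.888*I)
M(T)/J = (-⅙*(-35/3))/((I*√2390)) = 35*(-I*√2390/2390)/18 = -7*I*√2390/8604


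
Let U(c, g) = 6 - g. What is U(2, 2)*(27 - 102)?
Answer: -300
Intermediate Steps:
U(2, 2)*(27 - 102) = (6 - 1*2)*(27 - 102) = (6 - 2)*(-75) = 4*(-75) = -300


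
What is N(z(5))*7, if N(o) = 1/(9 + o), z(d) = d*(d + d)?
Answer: 7/59 ≈ 0.11864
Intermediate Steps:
z(d) = 2*d**2 (z(d) = d*(2*d) = 2*d**2)
N(z(5))*7 = 7/(9 + 2*5**2) = 7/(9 + 2*25) = 7/(9 + 50) = 7/59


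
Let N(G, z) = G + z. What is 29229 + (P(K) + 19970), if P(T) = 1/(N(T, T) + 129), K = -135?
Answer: 6937058/141 ≈ 49199.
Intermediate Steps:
P(T) = 1/(129 + 2*T) (P(T) = 1/((T + T) + 129) = 1/(2*T + 129) = 1/(129 + 2*T))
29229 + (P(K) + 19970) = 29229 + (1/(129 + 2*(-135)) + 19970) = 29229 + (1/(129 - 270) + 19970) = 29229 + (1/(-141) + 19970) = 29229 + (-1/141 + 19970) = 29229 + 2815769/141 = 6937058/141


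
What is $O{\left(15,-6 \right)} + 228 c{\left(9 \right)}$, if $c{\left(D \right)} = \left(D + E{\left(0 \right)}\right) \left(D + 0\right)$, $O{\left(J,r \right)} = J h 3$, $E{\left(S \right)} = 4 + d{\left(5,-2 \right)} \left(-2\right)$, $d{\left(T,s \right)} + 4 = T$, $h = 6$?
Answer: $22842$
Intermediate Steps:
$d{\left(T,s \right)} = -4 + T$
$E{\left(S \right)} = 2$ ($E{\left(S \right)} = 4 + \left(-4 + 5\right) \left(-2\right) = 4 + 1 \left(-2\right) = 4 - 2 = 2$)
$O{\left(J,r \right)} = 18 J$ ($O{\left(J,r \right)} = J 6 \cdot 3 = 6 J 3 = 18 J$)
$c{\left(D \right)} = D \left(2 + D\right)$ ($c{\left(D \right)} = \left(D + 2\right) \left(D + 0\right) = \left(2 + D\right) D = D \left(2 + D\right)$)
$O{\left(15,-6 \right)} + 228 c{\left(9 \right)} = 18 \cdot 15 + 228 \cdot 9 \left(2 + 9\right) = 270 + 228 \cdot 9 \cdot 11 = 270 + 228 \cdot 99 = 270 + 22572 = 22842$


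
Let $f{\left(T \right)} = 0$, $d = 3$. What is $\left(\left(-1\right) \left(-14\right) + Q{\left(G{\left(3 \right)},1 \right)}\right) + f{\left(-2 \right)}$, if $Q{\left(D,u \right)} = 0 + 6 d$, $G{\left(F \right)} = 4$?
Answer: $32$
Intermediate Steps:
$Q{\left(D,u \right)} = 18$ ($Q{\left(D,u \right)} = 0 + 6 \cdot 3 = 0 + 18 = 18$)
$\left(\left(-1\right) \left(-14\right) + Q{\left(G{\left(3 \right)},1 \right)}\right) + f{\left(-2 \right)} = \left(\left(-1\right) \left(-14\right) + 18\right) + 0 = \left(14 + 18\right) + 0 = 32 + 0 = 32$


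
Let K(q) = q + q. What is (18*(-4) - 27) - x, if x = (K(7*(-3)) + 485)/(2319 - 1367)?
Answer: -94691/952 ≈ -99.465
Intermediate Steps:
K(q) = 2*q
x = 443/952 (x = (2*(7*(-3)) + 485)/(2319 - 1367) = (2*(-21) + 485)/952 = (-42 + 485)*(1/952) = 443*(1/952) = 443/952 ≈ 0.46534)
(18*(-4) - 27) - x = (18*(-4) - 27) - 1*443/952 = (-72 - 27) - 443/952 = -99 - 443/952 = -94691/952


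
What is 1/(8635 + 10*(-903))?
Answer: -1/395 ≈ -0.0025316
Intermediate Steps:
1/(8635 + 10*(-903)) = 1/(8635 - 9030) = 1/(-395) = -1/395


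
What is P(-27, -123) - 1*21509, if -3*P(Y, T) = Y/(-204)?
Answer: -1462615/68 ≈ -21509.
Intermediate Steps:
P(Y, T) = Y/612 (P(Y, T) = -Y/(3*(-204)) = -Y*(-1)/(3*204) = -(-1)*Y/612 = Y/612)
P(-27, -123) - 1*21509 = (1/612)*(-27) - 1*21509 = -3/68 - 21509 = -1462615/68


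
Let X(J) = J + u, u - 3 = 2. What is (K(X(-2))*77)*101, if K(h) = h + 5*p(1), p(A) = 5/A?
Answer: 217756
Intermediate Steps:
u = 5 (u = 3 + 2 = 5)
X(J) = 5 + J (X(J) = J + 5 = 5 + J)
K(h) = 25 + h (K(h) = h + 5*(5/1) = h + 5*(5*1) = h + 5*5 = h + 25 = 25 + h)
(K(X(-2))*77)*101 = ((25 + (5 - 2))*77)*101 = ((25 + 3)*77)*101 = (28*77)*101 = 2156*101 = 217756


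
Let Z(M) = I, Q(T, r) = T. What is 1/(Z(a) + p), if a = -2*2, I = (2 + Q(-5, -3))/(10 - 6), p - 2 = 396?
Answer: 4/1589 ≈ 0.0025173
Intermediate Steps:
p = 398 (p = 2 + 396 = 398)
I = -¾ (I = (2 - 5)/(10 - 6) = -3/4 = -3*¼ = -¾ ≈ -0.75000)
a = -4
Z(M) = -¾
1/(Z(a) + p) = 1/(-¾ + 398) = 1/(1589/4) = 4/1589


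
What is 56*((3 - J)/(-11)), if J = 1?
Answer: -112/11 ≈ -10.182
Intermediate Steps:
56*((3 - J)/(-11)) = 56*((3 - 1*1)/(-11)) = 56*((3 - 1)*(-1/11)) = 56*(2*(-1/11)) = 56*(-2/11) = -112/11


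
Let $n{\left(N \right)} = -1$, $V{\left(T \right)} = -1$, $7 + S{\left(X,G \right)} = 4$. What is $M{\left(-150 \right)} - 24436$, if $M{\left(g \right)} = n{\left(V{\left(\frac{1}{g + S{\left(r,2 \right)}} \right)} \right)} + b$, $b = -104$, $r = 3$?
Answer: $-24541$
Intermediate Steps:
$S{\left(X,G \right)} = -3$ ($S{\left(X,G \right)} = -7 + 4 = -3$)
$M{\left(g \right)} = -105$ ($M{\left(g \right)} = -1 - 104 = -105$)
$M{\left(-150 \right)} - 24436 = -105 - 24436 = -24541$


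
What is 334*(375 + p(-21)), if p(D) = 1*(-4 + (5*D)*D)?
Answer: 860384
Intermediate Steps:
p(D) = -4 + 5*D**2 (p(D) = 1*(-4 + 5*D**2) = -4 + 5*D**2)
334*(375 + p(-21)) = 334*(375 + (-4 + 5*(-21)**2)) = 334*(375 + (-4 + 5*441)) = 334*(375 + (-4 + 2205)) = 334*(375 + 2201) = 334*2576 = 860384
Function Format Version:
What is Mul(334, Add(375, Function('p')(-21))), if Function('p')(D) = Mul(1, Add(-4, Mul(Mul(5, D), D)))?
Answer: 860384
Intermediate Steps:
Function('p')(D) = Add(-4, Mul(5, Pow(D, 2))) (Function('p')(D) = Mul(1, Add(-4, Mul(5, Pow(D, 2)))) = Add(-4, Mul(5, Pow(D, 2))))
Mul(334, Add(375, Function('p')(-21))) = Mul(334, Add(375, Add(-4, Mul(5, Pow(-21, 2))))) = Mul(334, Add(375, Add(-4, Mul(5, 441)))) = Mul(334, Add(375, Add(-4, 2205))) = Mul(334, Add(375, 2201)) = Mul(334, 2576) = 860384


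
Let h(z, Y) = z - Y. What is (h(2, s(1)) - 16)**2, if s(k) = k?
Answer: 225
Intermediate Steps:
(h(2, s(1)) - 16)**2 = ((2 - 1*1) - 16)**2 = ((2 - 1) - 16)**2 = (1 - 16)**2 = (-15)**2 = 225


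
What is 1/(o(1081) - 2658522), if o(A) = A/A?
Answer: -1/2658521 ≈ -3.7615e-7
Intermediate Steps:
o(A) = 1
1/(o(1081) - 2658522) = 1/(1 - 2658522) = 1/(-2658521) = -1/2658521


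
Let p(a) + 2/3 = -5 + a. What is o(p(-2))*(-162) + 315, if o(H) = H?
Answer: 1557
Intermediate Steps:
p(a) = -17/3 + a (p(a) = -2/3 + (-5 + a) = -17/3 + a)
o(p(-2))*(-162) + 315 = (-17/3 - 2)*(-162) + 315 = -23/3*(-162) + 315 = 1242 + 315 = 1557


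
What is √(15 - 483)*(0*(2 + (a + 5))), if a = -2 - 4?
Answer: 0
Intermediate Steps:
a = -6
√(15 - 483)*(0*(2 + (a + 5))) = √(15 - 483)*(0*(2 + (-6 + 5))) = √(-468)*(0*(2 - 1)) = (6*I*√13)*(0*1) = (6*I*√13)*0 = 0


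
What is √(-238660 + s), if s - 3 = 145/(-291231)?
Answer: 4*I*√140568136934713/97077 ≈ 488.53*I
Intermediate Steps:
s = 873548/291231 (s = 3 + 145/(-291231) = 3 + 145*(-1/291231) = 3 - 145/291231 = 873548/291231 ≈ 2.9995)
√(-238660 + s) = √(-238660 + 873548/291231) = √(-69504316912/291231) = 4*I*√140568136934713/97077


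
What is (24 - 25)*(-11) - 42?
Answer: -31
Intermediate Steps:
(24 - 25)*(-11) - 42 = -1*(-11) - 42 = 11 - 42 = -31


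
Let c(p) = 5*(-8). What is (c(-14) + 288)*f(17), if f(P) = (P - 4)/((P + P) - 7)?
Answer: 3224/27 ≈ 119.41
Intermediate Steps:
f(P) = (-4 + P)/(-7 + 2*P) (f(P) = (-4 + P)/(2*P - 7) = (-4 + P)/(-7 + 2*P))
c(p) = -40
(c(-14) + 288)*f(17) = (-40 + 288)*((-4 + 17)/(-7 + 2*17)) = 248*(13/(-7 + 34)) = 248*(13/27) = 3224/27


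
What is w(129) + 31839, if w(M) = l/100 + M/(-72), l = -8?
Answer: 19102277/600 ≈ 31837.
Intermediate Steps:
w(M) = -2/25 - M/72 (w(M) = -8/100 + M/(-72) = -8*1/100 + M*(-1/72) = -2/25 - M/72)
w(129) + 31839 = (-2/25 - 1/72*129) + 31839 = (-2/25 - 43/24) + 31839 = -1123/600 + 31839 = 19102277/600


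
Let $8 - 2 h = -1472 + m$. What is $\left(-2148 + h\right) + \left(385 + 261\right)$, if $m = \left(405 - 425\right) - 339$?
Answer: $- \frac{1165}{2} \approx -582.5$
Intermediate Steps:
$m = -359$ ($m = -20 - 339 = -359$)
$h = \frac{1839}{2}$ ($h = 4 - \frac{-1472 - 359}{2} = 4 - - \frac{1831}{2} = 4 + \frac{1831}{2} = \frac{1839}{2} \approx 919.5$)
$\left(-2148 + h\right) + \left(385 + 261\right) = \left(-2148 + \frac{1839}{2}\right) + \left(385 + 261\right) = - \frac{2457}{2} + 646 = - \frac{1165}{2}$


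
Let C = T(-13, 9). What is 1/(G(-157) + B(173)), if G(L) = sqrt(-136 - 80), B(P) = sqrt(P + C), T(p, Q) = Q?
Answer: 1/(sqrt(182) + 6*I*sqrt(6)) ≈ 0.033896 - 0.036927*I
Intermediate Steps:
C = 9
B(P) = sqrt(9 + P) (B(P) = sqrt(P + 9) = sqrt(9 + P))
G(L) = 6*I*sqrt(6) (G(L) = sqrt(-216) = 6*I*sqrt(6))
1/(G(-157) + B(173)) = 1/(6*I*sqrt(6) + sqrt(9 + 173)) = 1/(6*I*sqrt(6) + sqrt(182)) = 1/(sqrt(182) + 6*I*sqrt(6))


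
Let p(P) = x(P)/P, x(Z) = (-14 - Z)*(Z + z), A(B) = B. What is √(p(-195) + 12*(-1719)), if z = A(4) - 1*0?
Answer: I*√777638355/195 ≈ 143.01*I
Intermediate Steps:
z = 4 (z = 4 - 1*0 = 4 + 0 = 4)
x(Z) = (-14 - Z)*(4 + Z) (x(Z) = (-14 - Z)*(Z + 4) = (-14 - Z)*(4 + Z))
p(P) = (-56 - P² - 18*P)/P
√(p(-195) + 12*(-1719)) = √((-18 - 1*(-195) - 56/(-195)) + 12*(-1719)) = √((-18 + 195 - 56*(-1/195)) - 20628) = √((-18 + 195 + 56/195) - 20628) = √(34571/195 - 20628) = √(-3987889/195) = I*√777638355/195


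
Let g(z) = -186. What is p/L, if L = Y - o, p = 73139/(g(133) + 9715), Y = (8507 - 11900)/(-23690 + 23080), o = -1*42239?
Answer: 4055890/22323140437 ≈ 0.00018169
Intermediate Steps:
o = -42239
Y = 3393/610 (Y = -3393/(-610) = -3393*(-1/610) = 3393/610 ≈ 5.5623)
p = 73139/9529 (p = 73139/(-186 + 9715) = 73139/9529 ≈ 7.6754)
L = 25769183/610 (L = 3393/610 - 1*(-42239) = 3393/610 + 42239 = 25769183/610 ≈ 42245.)
p/L = 73139/(9529*(25769183/610)) = (73139/9529)*(610/25769183) = 4055890/22323140437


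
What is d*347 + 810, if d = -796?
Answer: -275402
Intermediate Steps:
d*347 + 810 = -796*347 + 810 = -276212 + 810 = -275402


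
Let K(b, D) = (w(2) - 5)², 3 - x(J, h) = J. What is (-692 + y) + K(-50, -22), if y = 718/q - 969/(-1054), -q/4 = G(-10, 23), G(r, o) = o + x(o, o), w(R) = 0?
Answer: -67510/93 ≈ -725.91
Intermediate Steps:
x(J, h) = 3 - J
G(r, o) = 3 (G(r, o) = o + (3 - o) = 3)
K(b, D) = 25 (K(b, D) = (0 - 5)² = (-5)² = 25)
q = -12 (q = -4*3 = -12)
y = -5479/93 (y = 718/(-12) - 969/(-1054) = 718*(-1/12) - 969*(-1/1054) = -359/6 + 57/62 = -5479/93 ≈ -58.914)
(-692 + y) + K(-50, -22) = (-692 - 5479/93) + 25 = -69835/93 + 25 = -67510/93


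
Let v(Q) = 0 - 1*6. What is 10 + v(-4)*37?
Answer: -212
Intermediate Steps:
v(Q) = -6 (v(Q) = 0 - 6 = -6)
10 + v(-4)*37 = 10 - 6*37 = 10 - 222 = -212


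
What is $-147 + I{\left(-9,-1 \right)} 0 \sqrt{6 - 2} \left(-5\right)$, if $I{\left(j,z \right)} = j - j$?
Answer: $-147$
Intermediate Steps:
$I{\left(j,z \right)} = 0$
$-147 + I{\left(-9,-1 \right)} 0 \sqrt{6 - 2} \left(-5\right) = -147 + 0 \cdot 0 \sqrt{6 - 2} \left(-5\right) = -147 + 0 \cdot 0 \sqrt{4} \left(-5\right) = -147 + 0 \cdot 0 \cdot 2 \left(-5\right) = -147 + 0 \cdot 0 \left(-5\right) = -147 + 0 \cdot 0 = -147 + 0 = -147$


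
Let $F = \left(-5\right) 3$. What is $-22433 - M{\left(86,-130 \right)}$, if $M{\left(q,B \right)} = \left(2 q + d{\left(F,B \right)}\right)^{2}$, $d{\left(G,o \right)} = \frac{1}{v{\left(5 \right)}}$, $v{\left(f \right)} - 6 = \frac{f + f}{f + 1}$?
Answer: $- \frac{27540738}{529} \approx -52062.0$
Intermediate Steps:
$F = -15$
$v{\left(f \right)} = 6 + \frac{2 f}{1 + f}$ ($v{\left(f \right)} = 6 + \frac{f + f}{f + 1} = 6 + \frac{2 f}{1 + f}$)
$d{\left(G,o \right)} = \frac{3}{23}$ ($d{\left(G,o \right)} = \frac{1}{2 \frac{1}{1 + 5} \left(3 + 4 \cdot 5\right)} = \frac{1}{2 \cdot \frac{1}{6} \left(3 + 20\right)} = \frac{1}{2 \cdot \frac{1}{6} \cdot 23} = \frac{1}{\frac{23}{3}} = \frac{3}{23}$)
$M{\left(q,B \right)} = \left(\frac{3}{23} + 2 q\right)^{2}$ ($M{\left(q,B \right)} = \left(2 q + \frac{3}{23}\right)^{2} = \left(\frac{3}{23} + 2 q\right)^{2}$)
$-22433 - M{\left(86,-130 \right)} = -22433 - \frac{\left(3 + 46 \cdot 86\right)^{2}}{529} = -22433 - \frac{\left(3 + 3956\right)^{2}}{529} = -22433 - \frac{3959^{2}}{529} = -22433 - \frac{1}{529} \cdot 15673681 = -22433 - \frac{15673681}{529} = - \frac{27540738}{529}$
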